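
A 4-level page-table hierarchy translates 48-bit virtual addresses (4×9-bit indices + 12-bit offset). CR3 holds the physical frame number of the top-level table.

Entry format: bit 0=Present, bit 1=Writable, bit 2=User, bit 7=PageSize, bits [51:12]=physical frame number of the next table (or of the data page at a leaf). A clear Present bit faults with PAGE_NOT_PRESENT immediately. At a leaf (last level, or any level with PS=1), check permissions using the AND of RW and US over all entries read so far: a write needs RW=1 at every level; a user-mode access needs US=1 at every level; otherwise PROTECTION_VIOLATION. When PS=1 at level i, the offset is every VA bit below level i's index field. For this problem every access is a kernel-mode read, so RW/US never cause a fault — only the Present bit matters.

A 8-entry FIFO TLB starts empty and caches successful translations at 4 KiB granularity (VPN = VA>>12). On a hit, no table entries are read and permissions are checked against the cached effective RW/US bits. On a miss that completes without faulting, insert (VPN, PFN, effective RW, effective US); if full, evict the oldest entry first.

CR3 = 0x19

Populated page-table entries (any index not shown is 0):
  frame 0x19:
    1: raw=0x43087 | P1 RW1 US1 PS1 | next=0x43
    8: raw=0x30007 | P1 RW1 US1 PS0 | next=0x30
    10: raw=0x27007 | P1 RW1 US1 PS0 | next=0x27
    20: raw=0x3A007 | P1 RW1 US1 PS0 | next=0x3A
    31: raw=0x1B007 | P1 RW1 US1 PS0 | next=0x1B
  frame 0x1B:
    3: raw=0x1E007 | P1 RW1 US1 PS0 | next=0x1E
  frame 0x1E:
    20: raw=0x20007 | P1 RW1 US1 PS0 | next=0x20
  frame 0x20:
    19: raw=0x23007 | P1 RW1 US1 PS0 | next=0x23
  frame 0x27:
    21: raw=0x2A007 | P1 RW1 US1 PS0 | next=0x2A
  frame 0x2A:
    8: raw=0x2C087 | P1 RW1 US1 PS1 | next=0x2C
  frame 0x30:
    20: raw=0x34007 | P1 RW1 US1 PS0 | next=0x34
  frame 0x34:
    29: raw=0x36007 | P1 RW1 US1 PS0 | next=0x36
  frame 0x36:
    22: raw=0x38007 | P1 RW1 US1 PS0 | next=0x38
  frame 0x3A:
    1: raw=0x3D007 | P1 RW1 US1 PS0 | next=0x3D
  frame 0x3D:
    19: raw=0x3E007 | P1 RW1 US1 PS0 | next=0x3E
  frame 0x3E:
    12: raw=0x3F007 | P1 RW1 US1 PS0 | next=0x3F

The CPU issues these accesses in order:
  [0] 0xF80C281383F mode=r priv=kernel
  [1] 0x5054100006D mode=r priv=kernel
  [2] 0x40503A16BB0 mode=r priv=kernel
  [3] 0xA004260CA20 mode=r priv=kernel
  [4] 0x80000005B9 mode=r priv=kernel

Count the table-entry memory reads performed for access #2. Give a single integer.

Per-access translation:
#0 VA=0xF80C281383F (r,kernel):
  L0: frame=0x19 idx=31 entry=0x1B007 [P=1 RW=1 US=1 PS=0]
  L1: frame=0x1B idx=3 entry=0x1E007 [P=1 RW=1 US=1 PS=0]
  L2: frame=0x1E idx=20 entry=0x20007 [P=1 RW=1 US=1 PS=0]
  L3: frame=0x20 idx=19 entry=0x23007 [P=1 RW=1 US=1 PS=0]
  → PA=0x2383F  (4 entries read)
#1 VA=0x5054100006D (r,kernel):
  L0: frame=0x19 idx=10 entry=0x27007 [P=1 RW=1 US=1 PS=0]
  L1: frame=0x27 idx=21 entry=0x2A007 [P=1 RW=1 US=1 PS=0]
  L2: frame=0x2A idx=8 entry=0x2C087 [P=1 RW=1 US=1 PS=1]
  → PA=0x2C06D (huge @L2)  (3 entries read)
#2 VA=0x40503A16BB0 (r,kernel):
  L0: frame=0x19 idx=8 entry=0x30007 [P=1 RW=1 US=1 PS=0]
  L1: frame=0x30 idx=20 entry=0x34007 [P=1 RW=1 US=1 PS=0]
  L2: frame=0x34 idx=29 entry=0x36007 [P=1 RW=1 US=1 PS=0]
  L3: frame=0x36 idx=22 entry=0x38007 [P=1 RW=1 US=1 PS=0]
  → PA=0x38BB0  (4 entries read)
#3 VA=0xA004260CA20 (r,kernel):
  L0: frame=0x19 idx=20 entry=0x3A007 [P=1 RW=1 US=1 PS=0]
  L1: frame=0x3A idx=1 entry=0x3D007 [P=1 RW=1 US=1 PS=0]
  L2: frame=0x3D idx=19 entry=0x3E007 [P=1 RW=1 US=1 PS=0]
  L3: frame=0x3E idx=12 entry=0x3F007 [P=1 RW=1 US=1 PS=0]
  → PA=0x3FA20  (4 entries read)
#4 VA=0x80000005B9 (r,kernel):
  L0: frame=0x19 idx=1 entry=0x43087 [P=1 RW=1 US=1 PS=1]
  → PA=0x435B9 (huge @L0)  (1 entries read)

Entries read for #2: 4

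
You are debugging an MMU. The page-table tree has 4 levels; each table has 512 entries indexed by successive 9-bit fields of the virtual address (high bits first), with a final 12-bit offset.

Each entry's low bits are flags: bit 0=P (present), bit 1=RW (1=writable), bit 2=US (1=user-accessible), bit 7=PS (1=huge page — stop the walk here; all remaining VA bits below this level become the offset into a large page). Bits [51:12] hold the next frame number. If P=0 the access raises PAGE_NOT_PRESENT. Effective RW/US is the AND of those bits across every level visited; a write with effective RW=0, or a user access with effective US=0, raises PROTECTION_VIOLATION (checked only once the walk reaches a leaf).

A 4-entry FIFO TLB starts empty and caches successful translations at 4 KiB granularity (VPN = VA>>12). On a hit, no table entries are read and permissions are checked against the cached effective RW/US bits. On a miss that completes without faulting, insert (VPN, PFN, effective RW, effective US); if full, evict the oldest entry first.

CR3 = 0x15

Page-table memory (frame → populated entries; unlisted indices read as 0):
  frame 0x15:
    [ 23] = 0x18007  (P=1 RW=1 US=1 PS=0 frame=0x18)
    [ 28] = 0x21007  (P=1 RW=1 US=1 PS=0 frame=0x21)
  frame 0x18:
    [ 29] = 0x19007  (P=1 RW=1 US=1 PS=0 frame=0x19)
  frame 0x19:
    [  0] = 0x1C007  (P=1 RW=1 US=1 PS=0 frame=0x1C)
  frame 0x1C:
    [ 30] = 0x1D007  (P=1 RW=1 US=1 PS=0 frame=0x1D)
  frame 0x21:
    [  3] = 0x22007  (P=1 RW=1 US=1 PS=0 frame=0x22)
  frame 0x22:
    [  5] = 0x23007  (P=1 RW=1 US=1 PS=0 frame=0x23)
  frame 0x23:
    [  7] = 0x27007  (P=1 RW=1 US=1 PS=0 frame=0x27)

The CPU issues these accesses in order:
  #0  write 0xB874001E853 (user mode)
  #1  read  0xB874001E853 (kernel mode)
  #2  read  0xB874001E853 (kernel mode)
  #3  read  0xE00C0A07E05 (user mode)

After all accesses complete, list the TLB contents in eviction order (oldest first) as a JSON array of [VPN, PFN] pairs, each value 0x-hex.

Per-access translation:
#0 VA=0xB874001E853 (w,user):
  lvl0: tbl 0x15, slot 23 ⇒ 0x18007 (P1/RW1/US1/PS0)
  lvl1: tbl 0x18, slot 29 ⇒ 0x19007 (P1/RW1/US1/PS0)
  lvl2: tbl 0x19, slot 0 ⇒ 0x1C007 (P1/RW1/US1/PS0)
  lvl3: tbl 0x1C, slot 30 ⇒ 0x1D007 (P1/RW1/US1/PS0)
  ✓ 0x1D853  — 4 lookups
#1 VA=0xB874001E853 (r,kernel):
  TLB hit vpn=0xB874001E → PA=0x1D853
#2 VA=0xB874001E853 (r,kernel):
  TLB hit vpn=0xB874001E → PA=0x1D853
#3 VA=0xE00C0A07E05 (r,user):
  lvl0: tbl 0x15, slot 28 ⇒ 0x21007 (P1/RW1/US1/PS0)
  lvl1: tbl 0x21, slot 3 ⇒ 0x22007 (P1/RW1/US1/PS0)
  lvl2: tbl 0x22, slot 5 ⇒ 0x23007 (P1/RW1/US1/PS0)
  lvl3: tbl 0x23, slot 7 ⇒ 0x27007 (P1/RW1/US1/PS0)
  ✓ 0x27E05  — 4 lookups

TLB: [["0xB874001E", "0x1D"], ["0xE00C0A07", "0x27"]]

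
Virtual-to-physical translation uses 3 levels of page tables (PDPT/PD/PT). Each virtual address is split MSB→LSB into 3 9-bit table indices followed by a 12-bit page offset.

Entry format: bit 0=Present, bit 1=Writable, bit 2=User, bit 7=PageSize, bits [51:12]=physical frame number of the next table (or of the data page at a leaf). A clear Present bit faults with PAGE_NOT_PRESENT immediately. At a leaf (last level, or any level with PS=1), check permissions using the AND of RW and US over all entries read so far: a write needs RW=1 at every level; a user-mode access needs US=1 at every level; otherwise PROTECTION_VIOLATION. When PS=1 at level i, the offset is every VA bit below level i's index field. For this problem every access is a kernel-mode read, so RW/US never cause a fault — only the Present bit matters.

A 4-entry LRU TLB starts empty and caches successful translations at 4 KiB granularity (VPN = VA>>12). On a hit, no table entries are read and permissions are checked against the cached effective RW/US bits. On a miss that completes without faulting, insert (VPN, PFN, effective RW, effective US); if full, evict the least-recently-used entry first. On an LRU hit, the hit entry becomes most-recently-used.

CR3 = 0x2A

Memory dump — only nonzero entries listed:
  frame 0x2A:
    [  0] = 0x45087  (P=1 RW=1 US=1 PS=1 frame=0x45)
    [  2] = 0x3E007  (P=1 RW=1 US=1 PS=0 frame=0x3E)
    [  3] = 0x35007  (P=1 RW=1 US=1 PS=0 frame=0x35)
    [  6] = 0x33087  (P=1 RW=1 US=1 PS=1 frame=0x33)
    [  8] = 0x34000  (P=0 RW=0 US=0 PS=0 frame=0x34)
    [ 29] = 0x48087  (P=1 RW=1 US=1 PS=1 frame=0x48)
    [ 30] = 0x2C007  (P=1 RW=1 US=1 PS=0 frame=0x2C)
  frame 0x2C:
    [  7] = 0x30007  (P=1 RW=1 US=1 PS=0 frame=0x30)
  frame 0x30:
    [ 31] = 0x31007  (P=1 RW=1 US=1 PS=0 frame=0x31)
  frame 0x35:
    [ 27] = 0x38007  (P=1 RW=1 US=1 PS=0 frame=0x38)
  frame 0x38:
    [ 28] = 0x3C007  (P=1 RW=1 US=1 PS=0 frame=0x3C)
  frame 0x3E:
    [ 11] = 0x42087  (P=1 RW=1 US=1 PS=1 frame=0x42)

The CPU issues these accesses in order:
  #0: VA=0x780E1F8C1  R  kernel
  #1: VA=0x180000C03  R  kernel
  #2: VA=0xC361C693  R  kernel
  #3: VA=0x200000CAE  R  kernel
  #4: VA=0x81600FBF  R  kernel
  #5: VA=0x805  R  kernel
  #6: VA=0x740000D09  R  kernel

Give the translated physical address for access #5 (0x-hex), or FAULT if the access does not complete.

Walk each access:
#0 VA=0x780E1F8C1 (r,kernel):
  L0: frame=0x2A idx=30 entry=0x2C007 [P=1 RW=1 US=1 PS=0]
  L1: frame=0x2C idx=7 entry=0x30007 [P=1 RW=1 US=1 PS=0]
  L2: frame=0x30 idx=31 entry=0x31007 [P=1 RW=1 US=1 PS=0]
  → PA=0x318C1  (3 entries read)
#1 VA=0x180000C03 (r,kernel):
  L0: frame=0x2A idx=6 entry=0x33087 [P=1 RW=1 US=1 PS=1]
  → PA=0x33C03 (huge @L0)  (1 entries read)
#2 VA=0xC361C693 (r,kernel):
  L0: frame=0x2A idx=3 entry=0x35007 [P=1 RW=1 US=1 PS=0]
  L1: frame=0x35 idx=27 entry=0x38007 [P=1 RW=1 US=1 PS=0]
  L2: frame=0x38 idx=28 entry=0x3C007 [P=1 RW=1 US=1 PS=0]
  → PA=0x3C693  (3 entries read)
#3 VA=0x200000CAE (r,kernel):
  L0: frame=0x2A idx=8 entry=0x34000 [P=0 RW=0 US=0 PS=0]
  → PAGE_NOT_PRESENT  (1 entries read)
#4 VA=0x81600FBF (r,kernel):
  L0: frame=0x2A idx=2 entry=0x3E007 [P=1 RW=1 US=1 PS=0]
  L1: frame=0x3E idx=11 entry=0x42087 [P=1 RW=1 US=1 PS=1]
  → PA=0x42FBF (huge @L1)  (2 entries read)
#5 VA=0x805 (r,kernel):
  L0: frame=0x2A idx=0 entry=0x45087 [P=1 RW=1 US=1 PS=1]
  → PA=0x45805 (huge @L0)  (1 entries read)
#6 VA=0x740000D09 (r,kernel):
  L0: frame=0x2A idx=29 entry=0x48087 [P=1 RW=1 US=1 PS=1]
  → PA=0x48D09 (huge @L0)  (1 entries read)

Access #5 PA: 0x45805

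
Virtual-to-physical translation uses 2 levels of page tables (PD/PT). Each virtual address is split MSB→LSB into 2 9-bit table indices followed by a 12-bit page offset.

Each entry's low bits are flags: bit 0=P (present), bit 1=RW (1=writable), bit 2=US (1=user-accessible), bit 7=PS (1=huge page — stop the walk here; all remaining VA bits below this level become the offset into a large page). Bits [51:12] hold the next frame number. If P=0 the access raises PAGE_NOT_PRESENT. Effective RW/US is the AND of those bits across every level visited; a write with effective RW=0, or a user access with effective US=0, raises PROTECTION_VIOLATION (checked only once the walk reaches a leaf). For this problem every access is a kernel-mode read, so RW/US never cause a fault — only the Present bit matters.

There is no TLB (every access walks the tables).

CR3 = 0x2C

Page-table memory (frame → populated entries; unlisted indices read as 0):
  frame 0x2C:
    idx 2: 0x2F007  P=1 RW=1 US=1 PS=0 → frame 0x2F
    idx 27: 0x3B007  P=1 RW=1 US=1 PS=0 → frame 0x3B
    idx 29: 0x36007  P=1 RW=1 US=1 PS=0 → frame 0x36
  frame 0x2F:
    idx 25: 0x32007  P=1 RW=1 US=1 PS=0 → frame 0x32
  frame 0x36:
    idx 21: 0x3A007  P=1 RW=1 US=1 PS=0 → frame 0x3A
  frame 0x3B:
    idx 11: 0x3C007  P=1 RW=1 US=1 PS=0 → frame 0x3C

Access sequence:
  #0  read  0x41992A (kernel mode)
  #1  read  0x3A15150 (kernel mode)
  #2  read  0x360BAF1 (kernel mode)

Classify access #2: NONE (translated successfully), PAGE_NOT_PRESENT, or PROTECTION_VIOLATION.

Walk each access:
#0 VA=0x41992A (r,kernel):
  L0 @0x2C[2] → 0x2F007  P=1,RW=1,US=1,PS=0
  L1 @0x2F[25] → 0x32007  P=1,RW=1,US=1,PS=0
  ⇒ phys 0x3292A  [2 reads]
#1 VA=0x3A15150 (r,kernel):
  L0 @0x2C[29] → 0x36007  P=1,RW=1,US=1,PS=0
  L1 @0x36[21] → 0x3A007  P=1,RW=1,US=1,PS=0
  ⇒ phys 0x3A150  [2 reads]
#2 VA=0x360BAF1 (r,kernel):
  L0 @0x2C[27] → 0x3B007  P=1,RW=1,US=1,PS=0
  L1 @0x3B[11] → 0x3C007  P=1,RW=1,US=1,PS=0
  ⇒ phys 0x3CAF1  [2 reads]

Access #2 fault: NONE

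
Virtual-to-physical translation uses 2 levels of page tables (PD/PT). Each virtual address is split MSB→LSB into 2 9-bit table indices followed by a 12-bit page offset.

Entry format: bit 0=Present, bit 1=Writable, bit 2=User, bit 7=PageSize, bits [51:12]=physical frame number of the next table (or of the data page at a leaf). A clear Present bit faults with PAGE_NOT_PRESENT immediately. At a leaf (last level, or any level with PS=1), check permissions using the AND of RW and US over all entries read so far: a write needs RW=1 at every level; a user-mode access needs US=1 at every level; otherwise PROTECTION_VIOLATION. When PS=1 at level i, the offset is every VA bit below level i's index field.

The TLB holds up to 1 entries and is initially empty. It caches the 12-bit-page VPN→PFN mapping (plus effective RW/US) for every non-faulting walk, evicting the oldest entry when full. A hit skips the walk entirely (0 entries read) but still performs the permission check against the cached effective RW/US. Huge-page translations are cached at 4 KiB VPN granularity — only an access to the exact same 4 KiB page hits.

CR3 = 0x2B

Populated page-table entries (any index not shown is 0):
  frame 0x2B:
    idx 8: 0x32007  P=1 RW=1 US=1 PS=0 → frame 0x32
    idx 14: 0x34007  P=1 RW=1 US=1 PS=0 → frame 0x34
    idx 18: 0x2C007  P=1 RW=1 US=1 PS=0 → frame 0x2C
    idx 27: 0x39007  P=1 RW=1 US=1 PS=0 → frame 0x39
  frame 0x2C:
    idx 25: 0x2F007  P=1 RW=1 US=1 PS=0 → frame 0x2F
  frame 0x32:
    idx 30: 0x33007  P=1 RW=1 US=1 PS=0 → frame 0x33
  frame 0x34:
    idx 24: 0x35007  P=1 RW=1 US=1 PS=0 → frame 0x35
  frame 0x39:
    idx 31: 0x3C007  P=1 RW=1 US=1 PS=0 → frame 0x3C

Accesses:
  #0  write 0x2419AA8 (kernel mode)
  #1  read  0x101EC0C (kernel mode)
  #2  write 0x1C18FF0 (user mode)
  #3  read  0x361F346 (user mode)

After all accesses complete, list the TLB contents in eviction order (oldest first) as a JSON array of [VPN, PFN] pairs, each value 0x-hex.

Per-access translation:
#0 VA=0x2419AA8 (w,kernel):
  L0: frame=0x2B idx=18 entry=0x2C007 [P=1 RW=1 US=1 PS=0]
  L1: frame=0x2C idx=25 entry=0x2F007 [P=1 RW=1 US=1 PS=0]
  → PA=0x2FAA8  (2 entries read)
#1 VA=0x101EC0C (r,kernel):
  L0: frame=0x2B idx=8 entry=0x32007 [P=1 RW=1 US=1 PS=0]
  L1: frame=0x32 idx=30 entry=0x33007 [P=1 RW=1 US=1 PS=0]
  → PA=0x33C0C  (2 entries read)
#2 VA=0x1C18FF0 (w,user):
  L0: frame=0x2B idx=14 entry=0x34007 [P=1 RW=1 US=1 PS=0]
  L1: frame=0x34 idx=24 entry=0x35007 [P=1 RW=1 US=1 PS=0]
  → PA=0x35FF0  (2 entries read)
#3 VA=0x361F346 (r,user):
  L0: frame=0x2B idx=27 entry=0x39007 [P=1 RW=1 US=1 PS=0]
  L1: frame=0x39 idx=31 entry=0x3C007 [P=1 RW=1 US=1 PS=0]
  → PA=0x3C346  (2 entries read)

TLB: [["0x361F", "0x3C"]]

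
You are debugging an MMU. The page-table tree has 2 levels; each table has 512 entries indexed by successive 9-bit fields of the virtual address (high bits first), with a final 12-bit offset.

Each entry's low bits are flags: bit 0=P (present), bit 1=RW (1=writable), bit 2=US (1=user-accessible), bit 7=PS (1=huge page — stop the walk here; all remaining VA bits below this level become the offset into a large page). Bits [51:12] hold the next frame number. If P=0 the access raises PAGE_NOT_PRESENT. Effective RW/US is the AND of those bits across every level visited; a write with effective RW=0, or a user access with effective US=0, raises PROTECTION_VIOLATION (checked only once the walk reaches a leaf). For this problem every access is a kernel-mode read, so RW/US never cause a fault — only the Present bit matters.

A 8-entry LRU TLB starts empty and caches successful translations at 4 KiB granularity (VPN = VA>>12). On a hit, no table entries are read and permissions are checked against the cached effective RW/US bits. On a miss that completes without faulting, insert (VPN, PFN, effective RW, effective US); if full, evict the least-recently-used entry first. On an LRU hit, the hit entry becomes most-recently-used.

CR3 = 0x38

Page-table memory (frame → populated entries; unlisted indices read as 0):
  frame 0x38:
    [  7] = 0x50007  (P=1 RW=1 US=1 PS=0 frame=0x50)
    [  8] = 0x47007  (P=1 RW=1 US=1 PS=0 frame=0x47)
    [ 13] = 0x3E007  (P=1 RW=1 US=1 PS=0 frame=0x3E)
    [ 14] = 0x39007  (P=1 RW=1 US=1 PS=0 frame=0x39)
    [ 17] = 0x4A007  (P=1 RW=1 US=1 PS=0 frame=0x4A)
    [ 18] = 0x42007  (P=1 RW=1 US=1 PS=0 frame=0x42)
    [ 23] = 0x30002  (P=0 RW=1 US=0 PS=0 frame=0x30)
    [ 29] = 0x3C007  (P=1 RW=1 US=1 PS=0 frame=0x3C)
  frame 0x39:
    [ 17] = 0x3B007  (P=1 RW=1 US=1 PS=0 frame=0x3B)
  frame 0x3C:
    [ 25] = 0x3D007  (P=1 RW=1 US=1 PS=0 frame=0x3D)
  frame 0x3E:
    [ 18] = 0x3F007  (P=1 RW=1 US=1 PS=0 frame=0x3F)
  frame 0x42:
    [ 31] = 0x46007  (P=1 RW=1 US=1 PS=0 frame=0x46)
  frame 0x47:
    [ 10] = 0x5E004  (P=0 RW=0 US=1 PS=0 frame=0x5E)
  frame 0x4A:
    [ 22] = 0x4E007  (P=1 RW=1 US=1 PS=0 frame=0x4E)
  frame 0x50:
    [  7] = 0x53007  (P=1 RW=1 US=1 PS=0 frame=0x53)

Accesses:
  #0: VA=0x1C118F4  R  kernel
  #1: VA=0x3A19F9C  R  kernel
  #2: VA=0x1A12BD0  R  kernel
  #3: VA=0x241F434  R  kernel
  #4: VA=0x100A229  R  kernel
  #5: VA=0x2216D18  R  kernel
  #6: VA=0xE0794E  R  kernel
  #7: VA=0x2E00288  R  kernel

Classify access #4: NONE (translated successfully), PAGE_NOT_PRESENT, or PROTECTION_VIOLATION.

Per-access translation:
#0 VA=0x1C118F4 (r,kernel):
  lvl0: tbl 0x38, slot 14 ⇒ 0x39007 (P1/RW1/US1/PS0)
  lvl1: tbl 0x39, slot 17 ⇒ 0x3B007 (P1/RW1/US1/PS0)
  ⇒ phys 0x3B8F4  [2 reads]
#1 VA=0x3A19F9C (r,kernel):
  lvl0: tbl 0x38, slot 29 ⇒ 0x3C007 (P1/RW1/US1/PS0)
  lvl1: tbl 0x3C, slot 25 ⇒ 0x3D007 (P1/RW1/US1/PS0)
  ⇒ phys 0x3DF9C  [2 reads]
#2 VA=0x1A12BD0 (r,kernel):
  lvl0: tbl 0x38, slot 13 ⇒ 0x3E007 (P1/RW1/US1/PS0)
  lvl1: tbl 0x3E, slot 18 ⇒ 0x3F007 (P1/RW1/US1/PS0)
  ⇒ phys 0x3FBD0  [2 reads]
#3 VA=0x241F434 (r,kernel):
  lvl0: tbl 0x38, slot 18 ⇒ 0x42007 (P1/RW1/US1/PS0)
  lvl1: tbl 0x42, slot 31 ⇒ 0x46007 (P1/RW1/US1/PS0)
  ⇒ phys 0x46434  [2 reads]
#4 VA=0x100A229 (r,kernel):
  lvl0: tbl 0x38, slot 8 ⇒ 0x47007 (P1/RW1/US1/PS0)
  lvl1: tbl 0x47, slot 10 ⇒ 0x5E004 (P0/RW0/US1/PS0)
  ✗ PAGE_NOT_PRESENT  [2 reads]
#5 VA=0x2216D18 (r,kernel):
  lvl0: tbl 0x38, slot 17 ⇒ 0x4A007 (P1/RW1/US1/PS0)
  lvl1: tbl 0x4A, slot 22 ⇒ 0x4E007 (P1/RW1/US1/PS0)
  ⇒ phys 0x4ED18  [2 reads]
#6 VA=0xE0794E (r,kernel):
  lvl0: tbl 0x38, slot 7 ⇒ 0x50007 (P1/RW1/US1/PS0)
  lvl1: tbl 0x50, slot 7 ⇒ 0x53007 (P1/RW1/US1/PS0)
  ⇒ phys 0x5394E  [2 reads]
#7 VA=0x2E00288 (r,kernel):
  lvl0: tbl 0x38, slot 23 ⇒ 0x30002 (P0/RW1/US0/PS0)
  ✗ PAGE_NOT_PRESENT  [1 reads]

Access #4 fault: PAGE_NOT_PRESENT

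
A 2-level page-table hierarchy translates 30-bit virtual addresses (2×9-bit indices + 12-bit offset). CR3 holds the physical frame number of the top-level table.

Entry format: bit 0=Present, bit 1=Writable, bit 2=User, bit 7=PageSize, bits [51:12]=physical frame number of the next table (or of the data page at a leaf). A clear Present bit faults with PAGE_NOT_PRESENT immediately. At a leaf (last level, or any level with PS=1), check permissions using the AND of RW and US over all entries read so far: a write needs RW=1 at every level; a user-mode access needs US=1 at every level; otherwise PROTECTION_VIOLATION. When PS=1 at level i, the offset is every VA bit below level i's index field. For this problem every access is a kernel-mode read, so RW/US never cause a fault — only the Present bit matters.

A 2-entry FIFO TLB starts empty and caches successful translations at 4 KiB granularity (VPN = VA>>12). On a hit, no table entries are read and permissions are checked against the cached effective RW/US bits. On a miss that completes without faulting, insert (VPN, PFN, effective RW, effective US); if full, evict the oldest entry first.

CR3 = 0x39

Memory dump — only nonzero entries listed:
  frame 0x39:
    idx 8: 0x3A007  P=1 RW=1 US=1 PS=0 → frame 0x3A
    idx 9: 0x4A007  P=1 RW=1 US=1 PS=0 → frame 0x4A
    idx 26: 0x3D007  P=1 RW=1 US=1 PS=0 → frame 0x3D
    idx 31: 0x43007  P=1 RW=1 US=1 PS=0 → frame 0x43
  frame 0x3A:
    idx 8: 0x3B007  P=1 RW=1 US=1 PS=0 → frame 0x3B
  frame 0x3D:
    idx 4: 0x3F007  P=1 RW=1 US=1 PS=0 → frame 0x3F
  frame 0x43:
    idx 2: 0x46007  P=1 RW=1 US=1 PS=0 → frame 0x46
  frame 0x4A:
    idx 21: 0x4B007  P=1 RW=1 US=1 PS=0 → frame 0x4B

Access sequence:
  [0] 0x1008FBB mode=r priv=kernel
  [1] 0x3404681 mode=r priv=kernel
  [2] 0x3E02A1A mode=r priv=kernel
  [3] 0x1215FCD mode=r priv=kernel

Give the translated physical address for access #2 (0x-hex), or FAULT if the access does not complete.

Per-access translation:
#0 VA=0x1008FBB (r,kernel):
  L0: frame=0x39 idx=8 entry=0x3A007 [P=1 RW=1 US=1 PS=0]
  L1: frame=0x3A idx=8 entry=0x3B007 [P=1 RW=1 US=1 PS=0]
  ✓ 0x3BFBB  — 2 lookups
#1 VA=0x3404681 (r,kernel):
  L0: frame=0x39 idx=26 entry=0x3D007 [P=1 RW=1 US=1 PS=0]
  L1: frame=0x3D idx=4 entry=0x3F007 [P=1 RW=1 US=1 PS=0]
  ✓ 0x3F681  — 2 lookups
#2 VA=0x3E02A1A (r,kernel):
  L0: frame=0x39 idx=31 entry=0x43007 [P=1 RW=1 US=1 PS=0]
  L1: frame=0x43 idx=2 entry=0x46007 [P=1 RW=1 US=1 PS=0]
  ✓ 0x46A1A  — 2 lookups
#3 VA=0x1215FCD (r,kernel):
  L0: frame=0x39 idx=9 entry=0x4A007 [P=1 RW=1 US=1 PS=0]
  L1: frame=0x4A idx=21 entry=0x4B007 [P=1 RW=1 US=1 PS=0]
  ✓ 0x4BFCD  — 2 lookups

Access #2 PA: 0x46A1A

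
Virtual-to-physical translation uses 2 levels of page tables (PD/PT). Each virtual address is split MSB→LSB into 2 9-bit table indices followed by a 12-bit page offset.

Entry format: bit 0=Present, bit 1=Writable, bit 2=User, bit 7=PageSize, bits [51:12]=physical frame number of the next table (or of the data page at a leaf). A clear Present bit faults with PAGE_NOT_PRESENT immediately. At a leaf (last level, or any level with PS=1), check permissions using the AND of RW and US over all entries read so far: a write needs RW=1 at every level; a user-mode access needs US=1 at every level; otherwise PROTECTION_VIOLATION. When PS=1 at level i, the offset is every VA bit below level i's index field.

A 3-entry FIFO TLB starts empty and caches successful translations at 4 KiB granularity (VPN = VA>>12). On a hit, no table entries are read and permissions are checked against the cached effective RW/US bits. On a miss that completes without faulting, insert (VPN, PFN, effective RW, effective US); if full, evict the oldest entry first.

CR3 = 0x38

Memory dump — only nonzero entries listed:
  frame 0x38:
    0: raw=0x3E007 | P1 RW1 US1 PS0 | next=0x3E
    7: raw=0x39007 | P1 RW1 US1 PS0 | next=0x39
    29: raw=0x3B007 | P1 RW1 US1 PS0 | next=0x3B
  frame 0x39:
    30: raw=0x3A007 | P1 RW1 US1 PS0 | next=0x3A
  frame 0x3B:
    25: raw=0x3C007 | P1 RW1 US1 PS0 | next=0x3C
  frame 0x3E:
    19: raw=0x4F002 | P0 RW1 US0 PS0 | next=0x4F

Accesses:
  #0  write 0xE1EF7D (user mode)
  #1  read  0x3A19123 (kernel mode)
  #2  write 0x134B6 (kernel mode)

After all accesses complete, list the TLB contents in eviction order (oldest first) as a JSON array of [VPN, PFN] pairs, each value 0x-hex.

Walk each access:
#0 VA=0xE1EF7D (w,user):
  L0 @0x38[7] → 0x39007  P=1,RW=1,US=1,PS=0
  L1 @0x39[30] → 0x3A007  P=1,RW=1,US=1,PS=0
  → PA=0x3AF7D  (2 entries read)
#1 VA=0x3A19123 (r,kernel):
  L0 @0x38[29] → 0x3B007  P=1,RW=1,US=1,PS=0
  L1 @0x3B[25] → 0x3C007  P=1,RW=1,US=1,PS=0
  → PA=0x3C123  (2 entries read)
#2 VA=0x134B6 (w,kernel):
  L0 @0x38[0] → 0x3E007  P=1,RW=1,US=1,PS=0
  L1 @0x3E[19] → 0x4F002  P=0,RW=1,US=0,PS=0
  → PAGE_NOT_PRESENT  (2 entries read)

TLB: [["0xE1E", "0x3A"], ["0x3A19", "0x3C"]]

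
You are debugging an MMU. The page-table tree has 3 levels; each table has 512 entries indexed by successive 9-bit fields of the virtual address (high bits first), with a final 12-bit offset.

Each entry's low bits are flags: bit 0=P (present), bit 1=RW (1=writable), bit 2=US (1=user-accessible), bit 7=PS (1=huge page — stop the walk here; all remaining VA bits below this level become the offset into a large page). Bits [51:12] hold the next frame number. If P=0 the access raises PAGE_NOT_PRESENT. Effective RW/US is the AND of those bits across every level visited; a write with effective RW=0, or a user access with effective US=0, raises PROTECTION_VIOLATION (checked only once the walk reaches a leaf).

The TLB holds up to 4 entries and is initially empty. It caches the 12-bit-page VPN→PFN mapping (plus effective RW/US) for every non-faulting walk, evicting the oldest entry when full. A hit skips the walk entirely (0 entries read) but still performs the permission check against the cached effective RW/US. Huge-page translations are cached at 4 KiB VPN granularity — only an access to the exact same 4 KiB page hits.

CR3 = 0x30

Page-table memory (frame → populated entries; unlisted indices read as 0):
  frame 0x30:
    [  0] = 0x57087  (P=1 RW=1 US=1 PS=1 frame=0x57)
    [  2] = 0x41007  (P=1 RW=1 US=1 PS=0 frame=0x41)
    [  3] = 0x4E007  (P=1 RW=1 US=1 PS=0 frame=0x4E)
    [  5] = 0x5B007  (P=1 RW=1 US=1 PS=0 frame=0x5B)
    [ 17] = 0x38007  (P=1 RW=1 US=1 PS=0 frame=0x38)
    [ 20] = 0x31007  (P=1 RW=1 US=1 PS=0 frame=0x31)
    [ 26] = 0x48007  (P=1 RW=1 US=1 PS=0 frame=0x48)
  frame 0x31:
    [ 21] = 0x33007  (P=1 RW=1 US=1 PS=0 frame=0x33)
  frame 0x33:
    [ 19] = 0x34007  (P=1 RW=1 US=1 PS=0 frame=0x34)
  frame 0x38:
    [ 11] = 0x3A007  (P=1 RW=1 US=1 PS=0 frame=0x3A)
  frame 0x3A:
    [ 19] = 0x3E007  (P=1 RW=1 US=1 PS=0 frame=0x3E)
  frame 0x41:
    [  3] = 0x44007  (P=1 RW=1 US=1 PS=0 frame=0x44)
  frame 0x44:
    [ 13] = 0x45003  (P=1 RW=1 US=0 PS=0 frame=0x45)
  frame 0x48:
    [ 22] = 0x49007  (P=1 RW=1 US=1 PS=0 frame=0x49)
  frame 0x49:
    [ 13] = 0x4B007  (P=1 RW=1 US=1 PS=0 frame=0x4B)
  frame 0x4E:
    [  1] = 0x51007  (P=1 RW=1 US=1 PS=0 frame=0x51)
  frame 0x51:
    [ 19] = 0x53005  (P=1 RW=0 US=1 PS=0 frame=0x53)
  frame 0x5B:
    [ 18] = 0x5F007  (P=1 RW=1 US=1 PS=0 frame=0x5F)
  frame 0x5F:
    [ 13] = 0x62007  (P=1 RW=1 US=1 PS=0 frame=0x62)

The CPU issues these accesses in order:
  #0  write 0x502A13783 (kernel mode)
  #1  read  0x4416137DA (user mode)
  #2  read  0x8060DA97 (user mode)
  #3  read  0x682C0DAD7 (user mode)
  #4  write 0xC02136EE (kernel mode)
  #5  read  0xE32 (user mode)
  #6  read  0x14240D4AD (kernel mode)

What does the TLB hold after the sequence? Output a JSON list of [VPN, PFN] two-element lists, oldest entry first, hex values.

Walk each access:
#0 VA=0x502A13783 (w,kernel):
  L0 @0x30[20] → 0x31007  P=1,RW=1,US=1,PS=0
  L1 @0x31[21] → 0x33007  P=1,RW=1,US=1,PS=0
  L2 @0x33[19] → 0x34007  P=1,RW=1,US=1,PS=0
  → PA=0x34783  (3 entries read)
#1 VA=0x4416137DA (r,user):
  L0 @0x30[17] → 0x38007  P=1,RW=1,US=1,PS=0
  L1 @0x38[11] → 0x3A007  P=1,RW=1,US=1,PS=0
  L2 @0x3A[19] → 0x3E007  P=1,RW=1,US=1,PS=0
  → PA=0x3E7DA  (3 entries read)
#2 VA=0x8060DA97 (r,user):
  L0 @0x30[2] → 0x41007  P=1,RW=1,US=1,PS=0
  L1 @0x41[3] → 0x44007  P=1,RW=1,US=1,PS=0
  L2 @0x44[13] → 0x45003  P=1,RW=1,US=0,PS=0
  → PROTECTION_VIOLATION  (3 entries read)
#3 VA=0x682C0DAD7 (r,user):
  L0 @0x30[26] → 0x48007  P=1,RW=1,US=1,PS=0
  L1 @0x48[22] → 0x49007  P=1,RW=1,US=1,PS=0
  L2 @0x49[13] → 0x4B007  P=1,RW=1,US=1,PS=0
  → PA=0x4BAD7  (3 entries read)
#4 VA=0xC02136EE (w,kernel):
  L0 @0x30[3] → 0x4E007  P=1,RW=1,US=1,PS=0
  L1 @0x4E[1] → 0x51007  P=1,RW=1,US=1,PS=0
  L2 @0x51[19] → 0x53005  P=1,RW=0,US=1,PS=0
  → PROTECTION_VIOLATION  (3 entries read)
#5 VA=0xE32 (r,user):
  L0 @0x30[0] → 0x57087  P=1,RW=1,US=1,PS=1
  → PA=0x57E32 (huge @L0)  (1 entries read)
#6 VA=0x14240D4AD (r,kernel):
  L0 @0x30[5] → 0x5B007  P=1,RW=1,US=1,PS=0
  L1 @0x5B[18] → 0x5F007  P=1,RW=1,US=1,PS=0
  L2 @0x5F[13] → 0x62007  P=1,RW=1,US=1,PS=0
  → PA=0x624AD  (3 entries read)

TLB: [["0x441613", "0x3E"], ["0x682C0D", "0x4B"], ["0x0", "0x57"], ["0x14240D", "0x62"]]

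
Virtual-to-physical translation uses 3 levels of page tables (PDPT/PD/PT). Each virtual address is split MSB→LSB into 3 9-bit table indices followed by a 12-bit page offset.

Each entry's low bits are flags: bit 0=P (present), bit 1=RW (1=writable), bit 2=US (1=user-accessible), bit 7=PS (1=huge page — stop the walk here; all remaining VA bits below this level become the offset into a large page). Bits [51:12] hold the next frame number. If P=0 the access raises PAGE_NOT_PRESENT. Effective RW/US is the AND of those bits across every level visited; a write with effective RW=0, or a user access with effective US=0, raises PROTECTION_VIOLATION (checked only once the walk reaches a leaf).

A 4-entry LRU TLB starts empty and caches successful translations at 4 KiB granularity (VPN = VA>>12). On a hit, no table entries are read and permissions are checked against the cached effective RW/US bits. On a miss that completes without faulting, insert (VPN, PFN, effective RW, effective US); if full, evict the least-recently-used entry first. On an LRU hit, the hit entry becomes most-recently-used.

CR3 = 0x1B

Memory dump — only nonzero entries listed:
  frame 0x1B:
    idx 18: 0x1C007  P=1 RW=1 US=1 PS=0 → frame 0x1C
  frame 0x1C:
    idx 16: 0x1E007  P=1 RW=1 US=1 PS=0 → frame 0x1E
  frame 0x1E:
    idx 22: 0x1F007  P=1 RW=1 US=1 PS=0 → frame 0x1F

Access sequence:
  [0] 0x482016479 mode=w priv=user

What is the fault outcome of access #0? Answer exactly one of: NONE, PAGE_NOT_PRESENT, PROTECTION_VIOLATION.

Walk each access:
#0 VA=0x482016479 (w,user):
  [0] read 0x1B idx=18: raw=0x1C007 flags P=1 W=1 U=1 S=0
  [1] read 0x1C idx=16: raw=0x1E007 flags P=1 W=1 U=1 S=0
  [2] read 0x1E idx=22: raw=0x1F007 flags P=1 W=1 U=1 S=0
  ⇒ phys 0x1F479  [3 reads]

Access #0 fault: NONE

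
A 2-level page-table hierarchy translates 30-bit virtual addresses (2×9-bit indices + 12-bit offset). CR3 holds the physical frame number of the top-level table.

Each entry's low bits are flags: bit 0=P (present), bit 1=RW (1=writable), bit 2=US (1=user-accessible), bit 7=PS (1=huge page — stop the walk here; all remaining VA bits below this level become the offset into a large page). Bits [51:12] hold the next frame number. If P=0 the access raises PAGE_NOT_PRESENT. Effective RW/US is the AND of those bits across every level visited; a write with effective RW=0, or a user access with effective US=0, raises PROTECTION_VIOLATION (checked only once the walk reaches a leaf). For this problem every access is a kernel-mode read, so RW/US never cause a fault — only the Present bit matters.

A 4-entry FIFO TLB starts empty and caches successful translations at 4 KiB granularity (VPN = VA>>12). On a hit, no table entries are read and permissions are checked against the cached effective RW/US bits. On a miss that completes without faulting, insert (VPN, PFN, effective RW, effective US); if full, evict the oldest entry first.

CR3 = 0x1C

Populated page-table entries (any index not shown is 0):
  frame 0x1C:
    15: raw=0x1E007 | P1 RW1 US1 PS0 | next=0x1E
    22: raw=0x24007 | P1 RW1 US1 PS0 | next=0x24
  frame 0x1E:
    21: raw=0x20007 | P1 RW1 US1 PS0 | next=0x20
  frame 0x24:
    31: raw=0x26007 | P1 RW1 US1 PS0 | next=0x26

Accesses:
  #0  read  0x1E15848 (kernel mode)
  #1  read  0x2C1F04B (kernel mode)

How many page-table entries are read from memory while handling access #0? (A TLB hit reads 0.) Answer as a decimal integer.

Trace:
#0 VA=0x1E15848 (r,kernel):
  L0: frame=0x1C idx=15 entry=0x1E007 [P=1 RW=1 US=1 PS=0]
  L1: frame=0x1E idx=21 entry=0x20007 [P=1 RW=1 US=1 PS=0]
  ✓ 0x20848  — 2 lookups
#1 VA=0x2C1F04B (r,kernel):
  L0: frame=0x1C idx=22 entry=0x24007 [P=1 RW=1 US=1 PS=0]
  L1: frame=0x24 idx=31 entry=0x26007 [P=1 RW=1 US=1 PS=0]
  ✓ 0x2604B  — 2 lookups

Entries read for #0: 2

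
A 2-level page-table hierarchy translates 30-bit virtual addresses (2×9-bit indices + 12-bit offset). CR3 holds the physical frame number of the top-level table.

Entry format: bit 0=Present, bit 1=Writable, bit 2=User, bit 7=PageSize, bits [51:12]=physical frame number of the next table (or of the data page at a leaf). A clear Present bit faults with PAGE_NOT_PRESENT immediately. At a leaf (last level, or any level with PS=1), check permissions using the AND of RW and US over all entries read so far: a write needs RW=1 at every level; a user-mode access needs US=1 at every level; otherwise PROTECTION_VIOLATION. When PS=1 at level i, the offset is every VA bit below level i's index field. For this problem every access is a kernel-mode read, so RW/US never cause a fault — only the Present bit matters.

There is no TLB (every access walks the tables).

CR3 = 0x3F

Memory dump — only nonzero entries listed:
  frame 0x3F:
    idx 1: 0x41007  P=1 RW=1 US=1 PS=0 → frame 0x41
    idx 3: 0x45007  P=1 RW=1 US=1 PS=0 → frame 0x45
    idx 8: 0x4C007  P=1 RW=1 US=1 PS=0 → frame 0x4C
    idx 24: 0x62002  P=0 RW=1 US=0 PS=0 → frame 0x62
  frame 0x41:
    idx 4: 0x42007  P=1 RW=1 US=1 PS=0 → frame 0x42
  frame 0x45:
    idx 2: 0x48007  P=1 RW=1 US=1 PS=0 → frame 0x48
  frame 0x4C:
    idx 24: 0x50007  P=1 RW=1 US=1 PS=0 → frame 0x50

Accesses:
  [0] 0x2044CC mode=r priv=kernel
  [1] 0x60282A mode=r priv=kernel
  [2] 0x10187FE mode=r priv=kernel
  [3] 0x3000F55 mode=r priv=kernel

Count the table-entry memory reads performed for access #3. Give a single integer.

Walk each access:
#0 VA=0x2044CC (r,kernel):
  L0: frame=0x3F idx=1 entry=0x41007 [P=1 RW=1 US=1 PS=0]
  L1: frame=0x41 idx=4 entry=0x42007 [P=1 RW=1 US=1 PS=0]
  → PA=0x424CC  (2 entries read)
#1 VA=0x60282A (r,kernel):
  L0: frame=0x3F idx=3 entry=0x45007 [P=1 RW=1 US=1 PS=0]
  L1: frame=0x45 idx=2 entry=0x48007 [P=1 RW=1 US=1 PS=0]
  → PA=0x4882A  (2 entries read)
#2 VA=0x10187FE (r,kernel):
  L0: frame=0x3F idx=8 entry=0x4C007 [P=1 RW=1 US=1 PS=0]
  L1: frame=0x4C idx=24 entry=0x50007 [P=1 RW=1 US=1 PS=0]
  → PA=0x507FE  (2 entries read)
#3 VA=0x3000F55 (r,kernel):
  L0: frame=0x3F idx=24 entry=0x62002 [P=0 RW=1 US=0 PS=0]
  ⇒ fault: PAGE_NOT_PRESENT  — 1 lookups

Entries read for #3: 1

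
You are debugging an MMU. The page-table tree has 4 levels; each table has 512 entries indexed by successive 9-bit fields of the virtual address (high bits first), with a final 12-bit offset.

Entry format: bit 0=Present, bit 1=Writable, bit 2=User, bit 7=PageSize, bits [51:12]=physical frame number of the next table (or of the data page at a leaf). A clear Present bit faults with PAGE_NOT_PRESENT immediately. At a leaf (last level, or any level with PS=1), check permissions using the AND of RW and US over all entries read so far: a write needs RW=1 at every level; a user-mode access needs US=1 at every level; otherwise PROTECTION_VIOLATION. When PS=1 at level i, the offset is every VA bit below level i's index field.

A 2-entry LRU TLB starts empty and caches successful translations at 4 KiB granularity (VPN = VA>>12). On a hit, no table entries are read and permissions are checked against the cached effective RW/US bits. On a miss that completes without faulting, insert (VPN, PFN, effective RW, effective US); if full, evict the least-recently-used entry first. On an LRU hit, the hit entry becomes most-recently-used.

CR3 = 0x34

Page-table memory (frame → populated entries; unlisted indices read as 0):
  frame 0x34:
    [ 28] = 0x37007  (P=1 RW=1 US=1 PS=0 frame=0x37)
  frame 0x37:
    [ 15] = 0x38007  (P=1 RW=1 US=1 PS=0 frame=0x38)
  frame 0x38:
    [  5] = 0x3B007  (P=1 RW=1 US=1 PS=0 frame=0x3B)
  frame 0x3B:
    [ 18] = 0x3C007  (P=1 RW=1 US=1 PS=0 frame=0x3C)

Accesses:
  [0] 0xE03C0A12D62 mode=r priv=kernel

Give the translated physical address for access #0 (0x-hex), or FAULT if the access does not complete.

Walk each access:
#0 VA=0xE03C0A12D62 (r,kernel):
  L0 @0x34[28] → 0x37007  P=1,RW=1,US=1,PS=0
  L1 @0x37[15] → 0x38007  P=1,RW=1,US=1,PS=0
  L2 @0x38[5] → 0x3B007  P=1,RW=1,US=1,PS=0
  L3 @0x3B[18] → 0x3C007  P=1,RW=1,US=1,PS=0
  → PA=0x3CD62  (4 entries read)

Access #0 PA: 0x3CD62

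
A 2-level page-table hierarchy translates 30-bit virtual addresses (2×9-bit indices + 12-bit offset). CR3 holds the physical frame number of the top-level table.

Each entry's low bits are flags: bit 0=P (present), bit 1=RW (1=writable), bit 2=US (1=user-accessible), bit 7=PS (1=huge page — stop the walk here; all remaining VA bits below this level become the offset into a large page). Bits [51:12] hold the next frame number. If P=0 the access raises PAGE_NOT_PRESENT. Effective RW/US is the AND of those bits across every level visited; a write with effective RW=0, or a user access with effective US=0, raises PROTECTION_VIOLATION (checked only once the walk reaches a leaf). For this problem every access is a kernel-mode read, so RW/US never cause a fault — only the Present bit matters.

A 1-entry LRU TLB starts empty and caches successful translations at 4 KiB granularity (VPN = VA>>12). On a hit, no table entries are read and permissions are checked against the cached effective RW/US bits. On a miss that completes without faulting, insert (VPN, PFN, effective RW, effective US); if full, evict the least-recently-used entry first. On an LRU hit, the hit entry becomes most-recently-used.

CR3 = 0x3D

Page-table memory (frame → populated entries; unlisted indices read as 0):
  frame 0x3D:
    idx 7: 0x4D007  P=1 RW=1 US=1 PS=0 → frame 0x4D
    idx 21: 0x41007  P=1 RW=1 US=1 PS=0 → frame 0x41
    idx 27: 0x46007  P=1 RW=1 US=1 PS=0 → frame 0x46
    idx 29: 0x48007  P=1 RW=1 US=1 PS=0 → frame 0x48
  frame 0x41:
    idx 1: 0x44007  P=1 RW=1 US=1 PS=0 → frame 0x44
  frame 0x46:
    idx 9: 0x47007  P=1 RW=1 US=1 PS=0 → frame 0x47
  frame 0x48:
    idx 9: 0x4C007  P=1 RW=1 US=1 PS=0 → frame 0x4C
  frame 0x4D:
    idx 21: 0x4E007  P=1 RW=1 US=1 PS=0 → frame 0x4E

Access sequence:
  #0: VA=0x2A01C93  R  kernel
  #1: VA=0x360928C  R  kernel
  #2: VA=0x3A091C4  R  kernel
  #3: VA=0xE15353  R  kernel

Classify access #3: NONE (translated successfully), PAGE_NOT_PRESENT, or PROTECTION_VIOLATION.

Per-access translation:
#0 VA=0x2A01C93 (r,kernel):
  lvl0: tbl 0x3D, slot 21 ⇒ 0x41007 (P1/RW1/US1/PS0)
  lvl1: tbl 0x41, slot 1 ⇒ 0x44007 (P1/RW1/US1/PS0)
  → PA=0x44C93  (2 entries read)
#1 VA=0x360928C (r,kernel):
  lvl0: tbl 0x3D, slot 27 ⇒ 0x46007 (P1/RW1/US1/PS0)
  lvl1: tbl 0x46, slot 9 ⇒ 0x47007 (P1/RW1/US1/PS0)
  → PA=0x4728C  (2 entries read)
#2 VA=0x3A091C4 (r,kernel):
  lvl0: tbl 0x3D, slot 29 ⇒ 0x48007 (P1/RW1/US1/PS0)
  lvl1: tbl 0x48, slot 9 ⇒ 0x4C007 (P1/RW1/US1/PS0)
  → PA=0x4C1C4  (2 entries read)
#3 VA=0xE15353 (r,kernel):
  lvl0: tbl 0x3D, slot 7 ⇒ 0x4D007 (P1/RW1/US1/PS0)
  lvl1: tbl 0x4D, slot 21 ⇒ 0x4E007 (P1/RW1/US1/PS0)
  → PA=0x4E353  (2 entries read)

Access #3 fault: NONE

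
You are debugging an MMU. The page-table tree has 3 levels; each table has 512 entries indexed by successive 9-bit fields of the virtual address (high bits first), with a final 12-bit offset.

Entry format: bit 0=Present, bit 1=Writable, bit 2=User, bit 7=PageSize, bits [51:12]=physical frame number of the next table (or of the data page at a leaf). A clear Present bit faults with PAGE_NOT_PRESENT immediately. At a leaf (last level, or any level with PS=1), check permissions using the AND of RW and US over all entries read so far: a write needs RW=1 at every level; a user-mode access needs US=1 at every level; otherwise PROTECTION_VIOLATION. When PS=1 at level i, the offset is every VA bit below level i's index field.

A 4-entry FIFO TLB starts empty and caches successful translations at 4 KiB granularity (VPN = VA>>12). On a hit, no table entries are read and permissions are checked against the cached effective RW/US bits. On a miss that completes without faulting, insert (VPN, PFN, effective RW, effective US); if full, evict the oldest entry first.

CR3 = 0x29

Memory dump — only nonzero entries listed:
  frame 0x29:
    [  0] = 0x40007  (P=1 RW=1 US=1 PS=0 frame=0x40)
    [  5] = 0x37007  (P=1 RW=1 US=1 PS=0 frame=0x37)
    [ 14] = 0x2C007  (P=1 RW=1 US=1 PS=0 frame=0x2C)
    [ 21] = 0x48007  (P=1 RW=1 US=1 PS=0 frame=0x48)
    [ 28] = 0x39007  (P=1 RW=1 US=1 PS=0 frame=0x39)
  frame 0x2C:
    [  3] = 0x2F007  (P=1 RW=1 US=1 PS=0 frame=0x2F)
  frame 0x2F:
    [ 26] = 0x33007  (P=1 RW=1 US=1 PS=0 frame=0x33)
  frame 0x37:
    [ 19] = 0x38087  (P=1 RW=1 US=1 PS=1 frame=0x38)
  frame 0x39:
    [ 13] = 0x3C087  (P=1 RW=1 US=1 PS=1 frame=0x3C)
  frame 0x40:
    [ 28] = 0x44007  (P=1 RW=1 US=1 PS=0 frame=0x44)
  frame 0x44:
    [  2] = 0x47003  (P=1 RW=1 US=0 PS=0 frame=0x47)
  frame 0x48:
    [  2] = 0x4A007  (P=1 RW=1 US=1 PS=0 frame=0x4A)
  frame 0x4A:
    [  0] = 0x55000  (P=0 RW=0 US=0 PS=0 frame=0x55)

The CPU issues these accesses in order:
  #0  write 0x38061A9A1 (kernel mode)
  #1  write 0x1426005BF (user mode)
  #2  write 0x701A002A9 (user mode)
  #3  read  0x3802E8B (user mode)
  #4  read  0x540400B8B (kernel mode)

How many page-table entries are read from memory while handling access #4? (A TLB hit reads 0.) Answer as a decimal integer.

Trace:
#0 VA=0x38061A9A1 (w,kernel):
  L0: frame=0x29 idx=14 entry=0x2C007 [P=1 RW=1 US=1 PS=0]
  L1: frame=0x2C idx=3 entry=0x2F007 [P=1 RW=1 US=1 PS=0]
  L2: frame=0x2F idx=26 entry=0x33007 [P=1 RW=1 US=1 PS=0]
  → PA=0x339A1  (3 entries read)
#1 VA=0x1426005BF (w,user):
  L0: frame=0x29 idx=5 entry=0x37007 [P=1 RW=1 US=1 PS=0]
  L1: frame=0x37 idx=19 entry=0x38087 [P=1 RW=1 US=1 PS=1]
  → PA=0x385BF (huge @L1)  (2 entries read)
#2 VA=0x701A002A9 (w,user):
  L0: frame=0x29 idx=28 entry=0x39007 [P=1 RW=1 US=1 PS=0]
  L1: frame=0x39 idx=13 entry=0x3C087 [P=1 RW=1 US=1 PS=1]
  → PA=0x3C2A9 (huge @L1)  (2 entries read)
#3 VA=0x3802E8B (r,user):
  L0: frame=0x29 idx=0 entry=0x40007 [P=1 RW=1 US=1 PS=0]
  L1: frame=0x40 idx=28 entry=0x44007 [P=1 RW=1 US=1 PS=0]
  L2: frame=0x44 idx=2 entry=0x47003 [P=1 RW=1 US=0 PS=0]
  ✗ PROTECTION_VIOLATION  [3 reads]
#4 VA=0x540400B8B (r,kernel):
  L0: frame=0x29 idx=21 entry=0x48007 [P=1 RW=1 US=1 PS=0]
  L1: frame=0x48 idx=2 entry=0x4A007 [P=1 RW=1 US=1 PS=0]
  L2: frame=0x4A idx=0 entry=0x55000 [P=0 RW=0 US=0 PS=0]
  ✗ PAGE_NOT_PRESENT  [3 reads]

Entries read for #4: 3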